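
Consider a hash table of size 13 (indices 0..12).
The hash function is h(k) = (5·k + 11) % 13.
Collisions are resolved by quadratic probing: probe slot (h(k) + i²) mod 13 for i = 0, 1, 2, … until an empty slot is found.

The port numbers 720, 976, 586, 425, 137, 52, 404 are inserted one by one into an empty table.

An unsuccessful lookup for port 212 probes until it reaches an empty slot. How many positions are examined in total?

Insert 720: h=10, slot 10 empty -> index 10.
Insert 976: h=3, slot 3 empty -> index 3.
Insert 586: h=3, slot 3 occupied -> index 4.
Insert 425: h=4, slot 4 occupied -> index 5.
Insert 137: h=7, slot 7 empty -> index 7.
Insert 52: h=11, slot 11 empty -> index 11.
Insert 404: h=3, slots 3,4,7 occupied -> index 12.
Table: [_, _, _, 976, 586, 425, _, 137, _, _, 720, 52, 404]
Lookup 212: h=5, probe 5,6 → slot 6 empty, not found.

2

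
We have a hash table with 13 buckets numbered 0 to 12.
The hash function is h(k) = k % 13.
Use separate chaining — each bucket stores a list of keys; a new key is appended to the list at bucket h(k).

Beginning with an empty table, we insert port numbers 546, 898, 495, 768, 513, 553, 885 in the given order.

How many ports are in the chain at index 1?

Insert 546: h=0, bucket 0 empty → new chain.
Insert 898: h=1, bucket 1 empty → new chain.
Insert 495: h=1, bucket 1 nonempty → append to chain.
Insert 768: h=1, bucket 1 nonempty → append to chain.
Insert 513: h=6, bucket 6 empty → new chain.
Insert 553: h=7, bucket 7 empty → new chain.
Insert 885: h=1, bucket 1 nonempty → append to chain.
Final buckets:
0: 546
1: 898 -> 495 -> 768 -> 885
2: _
3: _
4: _
5: _
6: 513
7: 553
8: _
9: _
10: _
11: _
12: _

4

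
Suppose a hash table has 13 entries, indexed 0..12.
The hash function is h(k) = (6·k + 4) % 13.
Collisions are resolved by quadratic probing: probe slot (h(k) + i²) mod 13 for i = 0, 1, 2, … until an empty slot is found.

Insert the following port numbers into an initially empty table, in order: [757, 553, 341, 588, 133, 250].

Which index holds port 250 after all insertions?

Insert 757: h=9, slot 9 empty => index 9.
Insert 553: h=7, slot 7 empty => index 7.
Insert 341: h=9, slot 9 occupied => index 10.
Insert 588: h=9, slots 9,10 occupied => index 0.
Insert 133: h=9, slots 9,10,0 occupied => index 5.
Insert 250: h=9, slots 9,10,0,5 occupied => index 12.
Table: [588, ∅, ∅, ∅, ∅, 133, ∅, 553, ∅, 757, 341, ∅, 250]

12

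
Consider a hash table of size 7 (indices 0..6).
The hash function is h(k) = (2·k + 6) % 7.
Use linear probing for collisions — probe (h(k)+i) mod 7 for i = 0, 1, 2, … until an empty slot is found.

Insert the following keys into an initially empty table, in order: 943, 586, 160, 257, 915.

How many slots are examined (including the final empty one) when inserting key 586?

2

943 hashes to 2; slot 2 is free => place at 2.
586 hashes to 2; 2 taken => place at 3.
160 hashes to 4; slot 4 is free => place at 4.
257 hashes to 2; 2,3,4 taken => place at 5.
915 hashes to 2; 2,3,4,5 taken => place at 6.
Table: [., ., 943, 586, 160, 257, 915]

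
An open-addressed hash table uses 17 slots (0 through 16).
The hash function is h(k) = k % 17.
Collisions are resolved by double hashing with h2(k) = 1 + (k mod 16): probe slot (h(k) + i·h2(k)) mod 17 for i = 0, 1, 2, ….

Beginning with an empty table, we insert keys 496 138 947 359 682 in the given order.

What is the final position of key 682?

496 hashes to 3; slot 3 is free → place at 3.
138 hashes to 2; slot 2 is free → place at 2.
947 hashes to 12; slot 12 is free → place at 12.
359 hashes to 2, h2=8; 2 taken → place at 10.
682 hashes to 2, h2=11; 2 taken → place at 13.
Table: [∅, ∅, 138, 496, ∅, ∅, ∅, ∅, ∅, ∅, 359, ∅, 947, 682, ∅, ∅, ∅]

13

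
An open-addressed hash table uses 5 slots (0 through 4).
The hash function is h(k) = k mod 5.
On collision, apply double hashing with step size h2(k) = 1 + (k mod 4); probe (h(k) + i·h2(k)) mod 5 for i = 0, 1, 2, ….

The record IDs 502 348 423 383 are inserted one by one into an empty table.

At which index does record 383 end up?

502 hashes to 2; slot 2 is free → place at 2.
348 hashes to 3; slot 3 is free → place at 3.
423 hashes to 3, h2=4; 3,2 taken → place at 1.
383 hashes to 3, h2=4; 3,2,1 taken → place at 0.
Table: [383, 423, 502, 348, .]

0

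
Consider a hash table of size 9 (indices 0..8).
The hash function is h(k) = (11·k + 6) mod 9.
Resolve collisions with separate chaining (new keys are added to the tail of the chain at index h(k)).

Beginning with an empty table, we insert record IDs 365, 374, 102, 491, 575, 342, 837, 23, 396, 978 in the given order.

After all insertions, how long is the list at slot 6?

Insert 365: h=7, bucket 7 empty → new chain.
Insert 374: h=7, bucket 7 nonempty → append to chain.
Insert 102: h=3, bucket 3 empty → new chain.
Insert 491: h=7, bucket 7 nonempty → append to chain.
Insert 575: h=4, bucket 4 empty → new chain.
Insert 342: h=6, bucket 6 empty → new chain.
Insert 837: h=6, bucket 6 nonempty → append to chain.
Insert 23: h=7, bucket 7 nonempty → append to chain.
Insert 396: h=6, bucket 6 nonempty → append to chain.
Insert 978: h=0, bucket 0 empty → new chain.
Final buckets:
0: 978
1: .
2: .
3: 102
4: 575
5: .
6: 342 -> 837 -> 396
7: 365 -> 374 -> 491 -> 23
8: .

3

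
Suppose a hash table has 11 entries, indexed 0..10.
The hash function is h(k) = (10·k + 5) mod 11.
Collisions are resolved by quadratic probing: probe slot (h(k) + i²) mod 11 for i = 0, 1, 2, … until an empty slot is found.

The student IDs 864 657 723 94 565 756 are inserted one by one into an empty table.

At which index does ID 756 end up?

6

Insert 864: h=10, slot 10 empty -> index 10.
Insert 657: h=8, slot 8 empty -> index 8.
Insert 723: h=8, slot 8 occupied -> index 9.
Insert 94: h=10, slot 10 occupied -> index 0.
Insert 565: h=1, slot 1 empty -> index 1.
Insert 756: h=8, slots 8,9,1 occupied -> index 6.
Table: [94, 565, _, _, _, _, 756, _, 657, 723, 864]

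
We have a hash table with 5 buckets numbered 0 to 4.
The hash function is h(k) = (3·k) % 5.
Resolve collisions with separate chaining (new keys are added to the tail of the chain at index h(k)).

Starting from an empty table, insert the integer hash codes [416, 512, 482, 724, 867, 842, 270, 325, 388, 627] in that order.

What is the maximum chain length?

5

Insert 416: h=3, bucket 3 empty → new chain.
Insert 512: h=1, bucket 1 empty → new chain.
Insert 482: h=1, bucket 1 nonempty → append to chain.
Insert 724: h=2, bucket 2 empty → new chain.
Insert 867: h=1, bucket 1 nonempty → append to chain.
Insert 842: h=1, bucket 1 nonempty → append to chain.
Insert 270: h=0, bucket 0 empty → new chain.
Insert 325: h=0, bucket 0 nonempty → append to chain.
Insert 388: h=4, bucket 4 empty → new chain.
Insert 627: h=1, bucket 1 nonempty → append to chain.
Final buckets:
0: 270 -> 325
1: 512 -> 482 -> 867 -> 842 -> 627
2: 724
3: 416
4: 388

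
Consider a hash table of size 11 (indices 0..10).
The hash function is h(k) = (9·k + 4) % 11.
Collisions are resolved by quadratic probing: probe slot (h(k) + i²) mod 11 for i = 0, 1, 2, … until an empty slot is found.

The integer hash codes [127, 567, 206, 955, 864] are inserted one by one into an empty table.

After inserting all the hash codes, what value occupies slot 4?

567

127: h=3 → slot 3
567: h=3, probe 3,4 → slot 4
206: h=10 → slot 10
955: h=8 → slot 8
864: h=3, probe 3,4,7 → slot 7
Table: [-, -, -, 127, 567, -, -, 864, 955, -, 206]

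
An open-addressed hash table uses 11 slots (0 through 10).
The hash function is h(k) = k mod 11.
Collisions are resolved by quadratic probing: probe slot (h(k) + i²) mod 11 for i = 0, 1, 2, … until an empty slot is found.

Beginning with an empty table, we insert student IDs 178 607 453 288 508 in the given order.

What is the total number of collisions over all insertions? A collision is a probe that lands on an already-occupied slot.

10

178 hashes to 2; slot 2 is free => place at 2.
607 hashes to 2; 2 taken => place at 3.
453 hashes to 2; 2,3 taken => place at 6.
288 hashes to 2; 2,3,6 taken => place at 0.
508 hashes to 2; 2,3,6,0 taken => place at 7.
Table: [288, _, 178, 607, _, _, 453, 508, _, _, _]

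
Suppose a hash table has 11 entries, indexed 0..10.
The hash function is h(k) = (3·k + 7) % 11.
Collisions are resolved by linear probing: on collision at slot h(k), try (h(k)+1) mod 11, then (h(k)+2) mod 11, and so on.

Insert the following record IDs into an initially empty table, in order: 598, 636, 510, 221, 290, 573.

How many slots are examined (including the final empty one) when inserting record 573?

4

598 hashes to 8; slot 8 is free -> place at 8.
636 hashes to 1; slot 1 is free -> place at 1.
510 hashes to 8; 8 taken -> place at 9.
221 hashes to 10; slot 10 is free -> place at 10.
290 hashes to 8; 8,9,10 taken -> place at 0.
573 hashes to 10; 10,0,1 taken -> place at 2.
Table: [290, 636, 573, —, —, —, —, —, 598, 510, 221]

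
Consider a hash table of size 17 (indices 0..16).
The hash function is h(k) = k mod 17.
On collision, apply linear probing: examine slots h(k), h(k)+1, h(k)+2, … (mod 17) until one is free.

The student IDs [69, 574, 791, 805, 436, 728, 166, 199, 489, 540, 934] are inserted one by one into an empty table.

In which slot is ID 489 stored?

16

69 hashes to 1; slot 1 is free -> place at 1.
574 hashes to 13; slot 13 is free -> place at 13.
791 hashes to 9; slot 9 is free -> place at 9.
805 hashes to 6; slot 6 is free -> place at 6.
436 hashes to 11; slot 11 is free -> place at 11.
728 hashes to 14; slot 14 is free -> place at 14.
166 hashes to 13; 13,14 taken -> place at 15.
199 hashes to 12; slot 12 is free -> place at 12.
489 hashes to 13; 13,14,15 taken -> place at 16.
540 hashes to 13; 13,14,15,16 taken -> place at 0.
934 hashes to 16; 16,0,1 taken -> place at 2.
Table: [540, 69, 934, —, —, —, 805, —, —, 791, —, 436, 199, 574, 728, 166, 489]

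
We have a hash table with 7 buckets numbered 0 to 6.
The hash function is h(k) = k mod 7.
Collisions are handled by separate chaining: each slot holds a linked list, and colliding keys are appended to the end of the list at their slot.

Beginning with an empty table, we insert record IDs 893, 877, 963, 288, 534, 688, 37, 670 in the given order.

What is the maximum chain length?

Insert 893: h=4, bucket 4 empty -> new chain.
Insert 877: h=2, bucket 2 empty -> new chain.
Insert 963: h=4, bucket 4 nonempty -> append to chain.
Insert 288: h=1, bucket 1 empty -> new chain.
Insert 534: h=2, bucket 2 nonempty -> append to chain.
Insert 688: h=2, bucket 2 nonempty -> append to chain.
Insert 37: h=2, bucket 2 nonempty -> append to chain.
Insert 670: h=5, bucket 5 empty -> new chain.
Final buckets:
0: _
1: 288
2: 877 -> 534 -> 688 -> 37
3: _
4: 893 -> 963
5: 670
6: _

4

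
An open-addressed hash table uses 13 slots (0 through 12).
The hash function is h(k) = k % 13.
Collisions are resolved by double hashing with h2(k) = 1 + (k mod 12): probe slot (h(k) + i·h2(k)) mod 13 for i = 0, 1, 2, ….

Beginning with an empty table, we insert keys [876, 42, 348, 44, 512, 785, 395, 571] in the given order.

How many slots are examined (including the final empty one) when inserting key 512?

4

Insert 876: h=5, slot 5 empty → index 5.
Insert 42: h=3, slot 3 empty → index 3.
Insert 348: h=10, slot 10 empty → index 10.
Insert 44: h=5, h2=9, slot 5 occupied → index 1.
Insert 512: h=5, h2=9, slots 5,1,10 occupied → index 6.
Insert 785: h=5, h2=6, slot 5 occupied → index 11.
Insert 395: h=5, h2=12, slot 5 occupied → index 4.
Insert 571: h=12, slot 12 empty → index 12.
Table: [-, 44, -, 42, 395, 876, 512, -, -, -, 348, 785, 571]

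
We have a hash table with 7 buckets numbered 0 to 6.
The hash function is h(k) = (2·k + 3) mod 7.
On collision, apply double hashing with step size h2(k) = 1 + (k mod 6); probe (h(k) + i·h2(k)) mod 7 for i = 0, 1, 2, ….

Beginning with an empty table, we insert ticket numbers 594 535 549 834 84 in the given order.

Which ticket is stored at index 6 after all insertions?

549

Insert 594: h=1, slot 1 empty → index 1.
Insert 535: h=2, slot 2 empty → index 2.
Insert 549: h=2, h2=4, slot 2 occupied → index 6.
Insert 834: h=5, slot 5 empty → index 5.
Insert 84: h=3, slot 3 empty → index 3.
Table: [., 594, 535, 84, ., 834, 549]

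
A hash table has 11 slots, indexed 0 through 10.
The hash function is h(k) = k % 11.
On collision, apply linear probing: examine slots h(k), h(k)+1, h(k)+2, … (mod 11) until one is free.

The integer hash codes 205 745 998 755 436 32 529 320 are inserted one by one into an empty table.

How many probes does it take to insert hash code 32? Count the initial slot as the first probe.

205: h=7 => slot 7
745: h=8 => slot 8
998: h=8, probe 8,9 => slot 9
755: h=7, probe 7,8,9,10 => slot 10
436: h=7, probe 7,8,9,10,0 => slot 0
32: h=10, probe 10,0,1 => slot 1
529: h=1, probe 1,2 => slot 2
320: h=1, probe 1,2,3 => slot 3
Table: [436, 32, 529, 320, _, _, _, 205, 745, 998, 755]

3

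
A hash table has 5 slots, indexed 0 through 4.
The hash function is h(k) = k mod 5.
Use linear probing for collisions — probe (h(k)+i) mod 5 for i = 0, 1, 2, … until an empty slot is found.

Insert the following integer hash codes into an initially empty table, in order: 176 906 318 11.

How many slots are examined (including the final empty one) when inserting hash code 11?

176: h=1 -> slot 1
906: h=1, probe 1,2 -> slot 2
318: h=3 -> slot 3
11: h=1, probe 1,2,3,4 -> slot 4
Table: [∅, 176, 906, 318, 11]

4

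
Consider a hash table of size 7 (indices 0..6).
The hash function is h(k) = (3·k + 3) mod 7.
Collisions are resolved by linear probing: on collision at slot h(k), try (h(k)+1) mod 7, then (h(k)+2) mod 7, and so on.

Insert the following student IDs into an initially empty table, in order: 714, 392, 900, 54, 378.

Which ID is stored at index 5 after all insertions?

714: h=3 -> slot 3
392: h=3, probe 3,4 -> slot 4
900: h=1 -> slot 1
54: h=4, probe 4,5 -> slot 5
378: h=3, probe 3,4,5,6 -> slot 6
Table: [_, 900, _, 714, 392, 54, 378]

54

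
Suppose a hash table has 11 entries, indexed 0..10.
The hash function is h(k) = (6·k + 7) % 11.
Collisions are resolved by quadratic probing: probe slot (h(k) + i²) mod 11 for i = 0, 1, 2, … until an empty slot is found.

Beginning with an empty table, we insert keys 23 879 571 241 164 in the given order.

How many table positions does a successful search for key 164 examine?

23 hashes to 2; slot 2 is free => place at 2.
879 hashes to 1; slot 1 is free => place at 1.
571 hashes to 1; 1,2 taken => place at 5.
241 hashes to 1; 1,2,5 taken => place at 10.
164 hashes to 1; 1,2,5,10 taken => place at 6.
Table: [—, 879, 23, —, —, 571, 164, —, —, —, 241]
Lookup 164: h=1, probe 1,2,5,10,6 → found at 6.

5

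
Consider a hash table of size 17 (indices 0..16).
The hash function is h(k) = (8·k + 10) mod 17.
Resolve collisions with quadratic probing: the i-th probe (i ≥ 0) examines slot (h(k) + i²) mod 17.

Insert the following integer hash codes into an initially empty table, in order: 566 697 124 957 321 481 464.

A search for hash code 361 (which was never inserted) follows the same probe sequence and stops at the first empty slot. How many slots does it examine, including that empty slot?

566 hashes to 16; slot 16 is free -> place at 16.
697 hashes to 10; slot 10 is free -> place at 10.
124 hashes to 16; 16 taken -> place at 0.
957 hashes to 16; 16,0 taken -> place at 3.
321 hashes to 11; slot 11 is free -> place at 11.
481 hashes to 16; 16,0,3 taken -> place at 8.
464 hashes to 16; 16,0,3,8 taken -> place at 15.
Table: [124, ., ., 957, ., ., ., ., 481, ., 697, 321, ., ., ., 464, 566]
Lookup 361: h=8, probe 8,9 → slot 9 empty, not found.

2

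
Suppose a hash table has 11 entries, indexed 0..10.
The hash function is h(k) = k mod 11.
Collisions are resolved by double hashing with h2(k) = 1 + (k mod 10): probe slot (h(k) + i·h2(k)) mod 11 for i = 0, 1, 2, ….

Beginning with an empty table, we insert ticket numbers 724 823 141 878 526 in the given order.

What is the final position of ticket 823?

724: h=9 => slot 9
823: h=9, h2=4, probe 9,2 => slot 2
141: h=9, h2=2, probe 9,0 => slot 0
878: h=9, h2=9, probe 9,7 => slot 7
526: h=9, h2=7, probe 9,5 => slot 5
Table: [141, -, 823, -, -, 526, -, 878, -, 724, -]

2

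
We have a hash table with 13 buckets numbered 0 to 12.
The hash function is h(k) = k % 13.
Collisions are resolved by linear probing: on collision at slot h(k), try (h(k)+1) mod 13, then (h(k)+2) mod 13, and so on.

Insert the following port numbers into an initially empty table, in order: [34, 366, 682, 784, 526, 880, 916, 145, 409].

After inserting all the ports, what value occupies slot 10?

916

34: h=8 => slot 8
366: h=2 => slot 2
682: h=6 => slot 6
784: h=4 => slot 4
526: h=6, probe 6,7 => slot 7
880: h=9 => slot 9
916: h=6, probe 6,7,8,9,10 => slot 10
145: h=2, probe 2,3 => slot 3
409: h=6, probe 6,7,8,9,10,11 => slot 11
Table: [-, -, 366, 145, 784, -, 682, 526, 34, 880, 916, 409, -]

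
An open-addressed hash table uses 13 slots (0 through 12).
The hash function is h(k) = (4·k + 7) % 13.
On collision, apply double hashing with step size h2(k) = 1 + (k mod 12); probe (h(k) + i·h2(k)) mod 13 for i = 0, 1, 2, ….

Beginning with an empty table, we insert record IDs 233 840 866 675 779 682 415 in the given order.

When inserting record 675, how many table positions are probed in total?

233: h=3 → slot 3
840: h=0 → slot 0
866: h=0, h2=3, probe 0,3,6 → slot 6
675: h=3, h2=4, probe 3,7 → slot 7
779: h=3, h2=12, probe 3,2 → slot 2
682: h=5 → slot 5
415: h=3, h2=8, probe 3,11 → slot 11
Table: [840, ∅, 779, 233, ∅, 682, 866, 675, ∅, ∅, ∅, 415, ∅]

2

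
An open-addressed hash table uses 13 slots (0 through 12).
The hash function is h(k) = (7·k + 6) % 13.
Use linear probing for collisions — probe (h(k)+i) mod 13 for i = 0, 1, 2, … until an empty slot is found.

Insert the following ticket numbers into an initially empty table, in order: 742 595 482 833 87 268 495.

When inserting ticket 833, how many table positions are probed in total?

3

742 hashes to 0; slot 0 is free => place at 0.
595 hashes to 11; slot 11 is free => place at 11.
482 hashes to 0; 0 taken => place at 1.
833 hashes to 0; 0,1 taken => place at 2.
87 hashes to 4; slot 4 is free => place at 4.
268 hashes to 10; slot 10 is free => place at 10.
495 hashes to 0; 0,1,2 taken => place at 3.
Table: [742, 482, 833, 495, 87, ∅, ∅, ∅, ∅, ∅, 268, 595, ∅]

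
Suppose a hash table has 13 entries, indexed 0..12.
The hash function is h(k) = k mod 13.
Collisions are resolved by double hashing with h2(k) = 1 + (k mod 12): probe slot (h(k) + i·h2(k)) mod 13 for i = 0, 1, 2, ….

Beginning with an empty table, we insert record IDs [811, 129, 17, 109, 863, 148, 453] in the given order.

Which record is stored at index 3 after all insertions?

863

Insert 811: h=5, slot 5 empty → index 5.
Insert 129: h=12, slot 12 empty → index 12.
Insert 17: h=4, slot 4 empty → index 4.
Insert 109: h=5, h2=2, slot 5 occupied → index 7.
Insert 863: h=5, h2=12, slots 5,4 occupied → index 3.
Insert 148: h=5, h2=5, slot 5 occupied → index 10.
Insert 453: h=11, slot 11 empty → index 11.
Table: [_, _, _, 863, 17, 811, _, 109, _, _, 148, 453, 129]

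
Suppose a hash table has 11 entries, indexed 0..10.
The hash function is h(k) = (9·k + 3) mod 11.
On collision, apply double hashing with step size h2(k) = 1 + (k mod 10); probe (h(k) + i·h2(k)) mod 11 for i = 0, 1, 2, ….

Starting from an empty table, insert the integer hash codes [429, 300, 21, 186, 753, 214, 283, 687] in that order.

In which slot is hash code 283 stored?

429 hashes to 3; slot 3 is free => place at 3.
300 hashes to 8; slot 8 is free => place at 8.
21 hashes to 5; slot 5 is free => place at 5.
186 hashes to 5, h2=7; 5 taken => place at 1.
753 hashes to 4; slot 4 is free => place at 4.
214 hashes to 4, h2=5; 4 taken => place at 9.
283 hashes to 9, h2=4; 9 taken => place at 2.
687 hashes to 4, h2=8; 4,1,9 taken => place at 6.
Table: [-, 186, 283, 429, 753, 21, 687, -, 300, 214, -]

2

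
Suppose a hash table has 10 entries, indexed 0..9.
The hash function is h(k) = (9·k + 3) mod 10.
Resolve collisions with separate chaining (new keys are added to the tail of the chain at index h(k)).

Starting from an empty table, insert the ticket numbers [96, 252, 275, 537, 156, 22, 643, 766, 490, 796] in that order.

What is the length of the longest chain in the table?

4

96 -> bucket 7
252 -> bucket 1
275 -> bucket 8
537 -> bucket 6
156 -> bucket 7 (collision)
22 -> bucket 1 (collision)
643 -> bucket 0
766 -> bucket 7 (collision)
490 -> bucket 3
796 -> bucket 7 (collision)
Final buckets:
0: 643
1: 252 -> 22
2: ∅
3: 490
4: ∅
5: ∅
6: 537
7: 96 -> 156 -> 766 -> 796
8: 275
9: ∅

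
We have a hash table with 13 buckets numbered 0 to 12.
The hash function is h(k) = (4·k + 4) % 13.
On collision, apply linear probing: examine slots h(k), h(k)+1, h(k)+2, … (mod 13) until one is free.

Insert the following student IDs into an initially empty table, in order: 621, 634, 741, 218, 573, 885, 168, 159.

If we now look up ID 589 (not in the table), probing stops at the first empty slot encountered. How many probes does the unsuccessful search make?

4

Insert 621: h=5, slot 5 empty -> index 5.
Insert 634: h=5, slot 5 occupied -> index 6.
Insert 741: h=4, slot 4 empty -> index 4.
Insert 218: h=5, slots 5,6 occupied -> index 7.
Insert 573: h=8, slot 8 empty -> index 8.
Insert 885: h=8, slot 8 occupied -> index 9.
Insert 168: h=0, slot 0 empty -> index 0.
Insert 159: h=3, slot 3 empty -> index 3.
Table: [168, -, -, 159, 741, 621, 634, 218, 573, 885, -, -, -]
Lookup 589: h=7, probe 7,8,9,10 → slot 10 empty, not found.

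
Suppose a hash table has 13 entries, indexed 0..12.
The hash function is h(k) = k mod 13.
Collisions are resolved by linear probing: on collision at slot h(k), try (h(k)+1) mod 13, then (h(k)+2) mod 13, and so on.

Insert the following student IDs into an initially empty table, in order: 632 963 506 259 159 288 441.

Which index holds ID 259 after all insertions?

Insert 632: h=8, slot 8 empty => index 8.
Insert 963: h=1, slot 1 empty => index 1.
Insert 506: h=12, slot 12 empty => index 12.
Insert 259: h=12, slot 12 occupied => index 0.
Insert 159: h=3, slot 3 empty => index 3.
Insert 288: h=2, slot 2 empty => index 2.
Insert 441: h=12, slots 12,0,1,2,3 occupied => index 4.
Table: [259, 963, 288, 159, 441, _, _, _, 632, _, _, _, 506]

0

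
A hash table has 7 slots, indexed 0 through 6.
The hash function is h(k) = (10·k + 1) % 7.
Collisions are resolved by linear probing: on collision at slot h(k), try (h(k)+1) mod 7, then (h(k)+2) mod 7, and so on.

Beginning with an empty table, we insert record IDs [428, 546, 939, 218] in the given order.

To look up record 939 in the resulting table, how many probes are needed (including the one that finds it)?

Insert 428: h=4, slot 4 empty => index 4.
Insert 546: h=1, slot 1 empty => index 1.
Insert 939: h=4, slot 4 occupied => index 5.
Insert 218: h=4, slots 4,5 occupied => index 6.
Table: [-, 546, -, -, 428, 939, 218]
Lookup 939: h=4, probe 4,5 → found at 5.

2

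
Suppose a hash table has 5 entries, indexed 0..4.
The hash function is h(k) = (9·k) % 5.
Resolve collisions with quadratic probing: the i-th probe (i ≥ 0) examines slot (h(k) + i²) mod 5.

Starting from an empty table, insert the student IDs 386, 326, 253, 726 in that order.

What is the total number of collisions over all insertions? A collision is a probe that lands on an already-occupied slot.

3

386 hashes to 4; slot 4 is free → place at 4.
326 hashes to 4; 4 taken → place at 0.
253 hashes to 2; slot 2 is free → place at 2.
726 hashes to 4; 4,0 taken → place at 3.
Table: [326, —, 253, 726, 386]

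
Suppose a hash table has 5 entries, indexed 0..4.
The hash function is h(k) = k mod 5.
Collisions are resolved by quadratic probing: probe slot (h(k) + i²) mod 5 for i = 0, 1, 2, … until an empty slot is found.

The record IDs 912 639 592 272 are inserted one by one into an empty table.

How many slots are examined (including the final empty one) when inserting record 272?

3

912 hashes to 2; slot 2 is free => place at 2.
639 hashes to 4; slot 4 is free => place at 4.
592 hashes to 2; 2 taken => place at 3.
272 hashes to 2; 2,3 taken => place at 1.
Table: [—, 272, 912, 592, 639]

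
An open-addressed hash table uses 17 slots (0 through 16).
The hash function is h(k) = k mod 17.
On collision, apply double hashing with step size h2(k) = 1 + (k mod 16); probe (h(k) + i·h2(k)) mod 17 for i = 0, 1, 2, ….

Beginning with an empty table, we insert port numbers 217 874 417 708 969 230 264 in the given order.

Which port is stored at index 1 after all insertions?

217 hashes to 13; slot 13 is free -> place at 13.
874 hashes to 7; slot 7 is free -> place at 7.
417 hashes to 9; slot 9 is free -> place at 9.
708 hashes to 11; slot 11 is free -> place at 11.
969 hashes to 0; slot 0 is free -> place at 0.
230 hashes to 9, h2=7; 9 taken -> place at 16.
264 hashes to 9, h2=9; 9 taken -> place at 1.
Table: [969, 264, -, -, -, -, -, 874, -, 417, -, 708, -, 217, -, -, 230]

264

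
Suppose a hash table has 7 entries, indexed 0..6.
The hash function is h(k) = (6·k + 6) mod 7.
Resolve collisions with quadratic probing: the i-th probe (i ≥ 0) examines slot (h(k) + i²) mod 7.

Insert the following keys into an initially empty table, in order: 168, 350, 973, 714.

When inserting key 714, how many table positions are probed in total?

4

168 hashes to 6; slot 6 is free => place at 6.
350 hashes to 6; 6 taken => place at 0.
973 hashes to 6; 6,0 taken => place at 3.
714 hashes to 6; 6,0,3 taken => place at 1.
Table: [350, 714, —, 973, —, —, 168]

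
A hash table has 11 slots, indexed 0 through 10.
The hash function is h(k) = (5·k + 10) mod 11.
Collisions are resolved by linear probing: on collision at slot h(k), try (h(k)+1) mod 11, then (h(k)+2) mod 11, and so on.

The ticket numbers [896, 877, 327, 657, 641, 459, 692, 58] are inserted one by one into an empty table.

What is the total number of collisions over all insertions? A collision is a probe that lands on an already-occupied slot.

7

896: h=2 → slot 2
877: h=6 → slot 6
327: h=6, probe 6,7 → slot 7
657: h=6, probe 6,7,8 → slot 8
641: h=3 → slot 3
459: h=6, probe 6,7,8,9 → slot 9
692: h=5 → slot 5
58: h=3, probe 3,4 → slot 4
Table: [-, -, 896, 641, 58, 692, 877, 327, 657, 459, -]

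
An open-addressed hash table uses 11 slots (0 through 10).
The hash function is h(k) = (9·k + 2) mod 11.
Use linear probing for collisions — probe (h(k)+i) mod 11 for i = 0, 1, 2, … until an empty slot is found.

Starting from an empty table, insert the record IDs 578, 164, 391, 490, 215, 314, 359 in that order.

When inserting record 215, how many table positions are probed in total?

578 hashes to 1; slot 1 is free => place at 1.
164 hashes to 4; slot 4 is free => place at 4.
391 hashes to 1; 1 taken => place at 2.
490 hashes to 1; 1,2 taken => place at 3.
215 hashes to 1; 1,2,3,4 taken => place at 5.
314 hashes to 1; 1,2,3,4,5 taken => place at 6.
359 hashes to 10; slot 10 is free => place at 10.
Table: [_, 578, 391, 490, 164, 215, 314, _, _, _, 359]

5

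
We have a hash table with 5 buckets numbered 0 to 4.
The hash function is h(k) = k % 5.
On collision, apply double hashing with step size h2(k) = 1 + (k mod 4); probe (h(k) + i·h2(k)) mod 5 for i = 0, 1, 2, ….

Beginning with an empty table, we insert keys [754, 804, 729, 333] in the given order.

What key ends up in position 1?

729

754 hashes to 4; slot 4 is free -> place at 4.
804 hashes to 4, h2=1; 4 taken -> place at 0.
729 hashes to 4, h2=2; 4 taken -> place at 1.
333 hashes to 3; slot 3 is free -> place at 3.
Table: [804, 729, ., 333, 754]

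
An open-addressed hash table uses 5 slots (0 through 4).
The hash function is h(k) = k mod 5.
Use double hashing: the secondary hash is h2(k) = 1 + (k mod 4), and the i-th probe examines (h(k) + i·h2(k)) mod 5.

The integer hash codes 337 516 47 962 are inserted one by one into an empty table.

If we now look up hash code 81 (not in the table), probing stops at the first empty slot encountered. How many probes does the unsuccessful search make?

337: h=2 -> slot 2
516: h=1 -> slot 1
47: h=2, h2=4, probe 2,1,0 -> slot 0
962: h=2, h2=3, probe 2,0,3 -> slot 3
Table: [47, 516, 337, 962, —]
Lookup 81: h=1, h2=2, probe 1,3,0,2,4 → slot 4 empty, not found.

5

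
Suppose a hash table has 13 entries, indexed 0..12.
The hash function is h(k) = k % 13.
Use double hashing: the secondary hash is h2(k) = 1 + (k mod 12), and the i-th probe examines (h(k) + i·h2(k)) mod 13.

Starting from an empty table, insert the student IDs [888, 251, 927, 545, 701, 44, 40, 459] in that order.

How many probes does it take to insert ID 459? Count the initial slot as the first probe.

5

Insert 888: h=4, slot 4 empty → index 4.
Insert 251: h=4, h2=12, slot 4 occupied → index 3.
Insert 927: h=4, h2=4, slot 4 occupied → index 8.
Insert 545: h=12, slot 12 empty → index 12.
Insert 701: h=12, h2=6, slot 12 occupied → index 5.
Insert 44: h=5, h2=9, slot 5 occupied → index 1.
Insert 40: h=1, h2=5, slot 1 occupied → index 6.
Insert 459: h=4, h2=4, slots 4,8,12,3 occupied → index 7.
Table: [_, 44, _, 251, 888, 701, 40, 459, 927, _, _, _, 545]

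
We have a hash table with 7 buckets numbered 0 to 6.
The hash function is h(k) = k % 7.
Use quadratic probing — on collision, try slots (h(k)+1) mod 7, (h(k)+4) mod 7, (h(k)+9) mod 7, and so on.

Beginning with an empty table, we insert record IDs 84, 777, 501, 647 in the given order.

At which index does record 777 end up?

84: h=0 -> slot 0
777: h=0, probe 0,1 -> slot 1
501: h=4 -> slot 4
647: h=3 -> slot 3
Table: [84, 777, ., 647, 501, ., .]

1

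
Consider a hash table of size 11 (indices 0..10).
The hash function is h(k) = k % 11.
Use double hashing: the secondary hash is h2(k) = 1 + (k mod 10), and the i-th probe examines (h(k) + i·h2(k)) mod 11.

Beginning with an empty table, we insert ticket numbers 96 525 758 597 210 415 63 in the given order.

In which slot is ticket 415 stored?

96 hashes to 8; slot 8 is free → place at 8.
525 hashes to 8, h2=6; 8 taken → place at 3.
758 hashes to 10; slot 10 is free → place at 10.
597 hashes to 3, h2=8; 3 taken → place at 0.
210 hashes to 1; slot 1 is free → place at 1.
415 hashes to 8, h2=6; 8,3 taken → place at 9.
63 hashes to 8, h2=4; 8,1 taken → place at 5.
Table: [597, 210, ∅, 525, ∅, 63, ∅, ∅, 96, 415, 758]

9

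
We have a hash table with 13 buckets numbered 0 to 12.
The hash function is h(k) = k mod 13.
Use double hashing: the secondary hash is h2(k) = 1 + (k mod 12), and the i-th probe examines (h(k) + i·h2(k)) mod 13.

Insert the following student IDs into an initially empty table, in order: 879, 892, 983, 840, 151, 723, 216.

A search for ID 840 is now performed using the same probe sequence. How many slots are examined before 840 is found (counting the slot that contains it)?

879 hashes to 8; slot 8 is free -> place at 8.
892 hashes to 8, h2=5; 8 taken -> place at 0.
983 hashes to 8, h2=12; 8 taken -> place at 7.
840 hashes to 8, h2=1; 8 taken -> place at 9.
151 hashes to 8, h2=8; 8 taken -> place at 3.
723 hashes to 8, h2=4; 8 taken -> place at 12.
216 hashes to 8, h2=1; 8,9 taken -> place at 10.
Table: [892, —, —, 151, —, —, —, 983, 879, 840, 216, —, 723]
Lookup 840: h=8, h2=1, probe 8,9 → found at 9.

2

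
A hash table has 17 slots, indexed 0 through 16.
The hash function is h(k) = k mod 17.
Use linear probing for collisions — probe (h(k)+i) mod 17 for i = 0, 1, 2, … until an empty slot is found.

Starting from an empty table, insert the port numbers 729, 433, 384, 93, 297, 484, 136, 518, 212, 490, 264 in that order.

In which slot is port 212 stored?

14

729 hashes to 15; slot 15 is free => place at 15.
433 hashes to 8; slot 8 is free => place at 8.
384 hashes to 10; slot 10 is free => place at 10.
93 hashes to 8; 8 taken => place at 9.
297 hashes to 8; 8,9,10 taken => place at 11.
484 hashes to 8; 8,9,10,11 taken => place at 12.
136 hashes to 0; slot 0 is free => place at 0.
518 hashes to 8; 8,9,10,11,12 taken => place at 13.
212 hashes to 8; 8,9,10,11,12,13 taken => place at 14.
490 hashes to 14; 14,15 taken => place at 16.
264 hashes to 9; 9,10,11,12,13,14,15,16,0 taken => place at 1.
Table: [136, 264, ∅, ∅, ∅, ∅, ∅, ∅, 433, 93, 384, 297, 484, 518, 212, 729, 490]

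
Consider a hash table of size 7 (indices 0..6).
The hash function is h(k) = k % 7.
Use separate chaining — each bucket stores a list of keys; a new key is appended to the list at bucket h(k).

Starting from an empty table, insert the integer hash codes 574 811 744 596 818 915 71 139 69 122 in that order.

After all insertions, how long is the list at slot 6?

574 -> bucket 0
811 -> bucket 6
744 -> bucket 2
596 -> bucket 1
818 -> bucket 6 (collision)
915 -> bucket 5
71 -> bucket 1 (collision)
139 -> bucket 6 (collision)
69 -> bucket 6 (collision)
122 -> bucket 3
Final buckets:
0: 574
1: 596 -> 71
2: 744
3: 122
4: _
5: 915
6: 811 -> 818 -> 139 -> 69

4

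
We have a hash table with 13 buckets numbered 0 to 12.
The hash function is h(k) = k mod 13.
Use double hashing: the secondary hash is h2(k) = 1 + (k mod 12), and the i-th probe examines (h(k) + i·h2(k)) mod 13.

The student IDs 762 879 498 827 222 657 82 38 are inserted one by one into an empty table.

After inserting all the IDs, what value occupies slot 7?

762: h=8 -> slot 8
879: h=8, h2=4, probe 8,12 -> slot 12
498: h=4 -> slot 4
827: h=8, h2=12, probe 8,7 -> slot 7
222: h=1 -> slot 1
657: h=7, h2=10, probe 7,4,1,11 -> slot 11
82: h=4, h2=11, probe 4,2 -> slot 2
38: h=12, h2=3, probe 12,2,5 -> slot 5
Table: [., 222, 82, ., 498, 38, ., 827, 762, ., ., 657, 879]

827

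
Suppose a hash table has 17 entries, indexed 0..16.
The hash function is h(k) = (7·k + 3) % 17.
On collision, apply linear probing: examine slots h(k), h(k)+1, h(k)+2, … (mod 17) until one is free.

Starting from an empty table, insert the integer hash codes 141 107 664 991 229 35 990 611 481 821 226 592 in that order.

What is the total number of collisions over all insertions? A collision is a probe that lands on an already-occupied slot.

Insert 141: h=4, slot 4 empty -> index 4.
Insert 107: h=4, slot 4 occupied -> index 5.
Insert 664: h=10, slot 10 empty -> index 10.
Insert 991: h=4, slots 4,5 occupied -> index 6.
Insert 229: h=8, slot 8 empty -> index 8.
Insert 35: h=10, slot 10 occupied -> index 11.
Insert 990: h=14, slot 14 empty -> index 14.
Insert 611: h=13, slot 13 empty -> index 13.
Insert 481: h=4, slots 4,5,6 occupied -> index 7.
Insert 821: h=4, slots 4,5,6,7,8 occupied -> index 9.
Insert 226: h=4, slots 4,5,6,7,8,9,10,11 occupied -> index 12.
Insert 592: h=16, slot 16 empty -> index 16.
Table: [-, -, -, -, 141, 107, 991, 481, 229, 821, 664, 35, 226, 611, 990, -, 592]

20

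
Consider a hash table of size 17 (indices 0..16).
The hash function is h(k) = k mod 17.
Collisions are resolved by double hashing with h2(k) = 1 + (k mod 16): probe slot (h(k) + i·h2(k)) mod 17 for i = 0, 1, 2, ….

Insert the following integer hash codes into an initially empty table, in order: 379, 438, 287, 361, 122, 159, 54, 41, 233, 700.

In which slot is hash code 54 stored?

10

Insert 379: h=5, slot 5 empty => index 5.
Insert 438: h=13, slot 13 empty => index 13.
Insert 287: h=15, slot 15 empty => index 15.
Insert 361: h=4, slot 4 empty => index 4.
Insert 122: h=3, slot 3 empty => index 3.
Insert 159: h=6, slot 6 empty => index 6.
Insert 54: h=3, h2=7, slot 3 occupied => index 10.
Insert 41: h=7, slot 7 empty => index 7.
Insert 233: h=12, slot 12 empty => index 12.
Insert 700: h=3, h2=13, slot 3 occupied => index 16.
Table: [-, -, -, 122, 361, 379, 159, 41, -, -, 54, -, 233, 438, -, 287, 700]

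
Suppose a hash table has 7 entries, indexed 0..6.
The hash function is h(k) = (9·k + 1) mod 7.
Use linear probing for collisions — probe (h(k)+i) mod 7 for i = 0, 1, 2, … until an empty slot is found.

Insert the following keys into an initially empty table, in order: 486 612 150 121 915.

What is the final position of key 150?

2

Insert 486: h=0, slot 0 empty → index 0.
Insert 612: h=0, slot 0 occupied → index 1.
Insert 150: h=0, slots 0,1 occupied → index 2.
Insert 121: h=5, slot 5 empty → index 5.
Insert 915: h=4, slot 4 empty → index 4.
Table: [486, 612, 150, —, 915, 121, —]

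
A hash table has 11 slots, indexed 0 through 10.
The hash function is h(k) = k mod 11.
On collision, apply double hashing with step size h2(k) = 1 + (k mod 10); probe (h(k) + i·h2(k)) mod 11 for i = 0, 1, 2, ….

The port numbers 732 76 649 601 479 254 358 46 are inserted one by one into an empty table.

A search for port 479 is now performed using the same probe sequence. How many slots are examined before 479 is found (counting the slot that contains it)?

2

732 hashes to 6; slot 6 is free -> place at 6.
76 hashes to 10; slot 10 is free -> place at 10.
649 hashes to 0; slot 0 is free -> place at 0.
601 hashes to 7; slot 7 is free -> place at 7.
479 hashes to 6, h2=10; 6 taken -> place at 5.
254 hashes to 1; slot 1 is free -> place at 1.
358 hashes to 6, h2=9; 6 taken -> place at 4.
46 hashes to 2; slot 2 is free -> place at 2.
Table: [649, 254, 46, —, 358, 479, 732, 601, —, —, 76]
Lookup 479: h=6, h2=10, probe 6,5 → found at 5.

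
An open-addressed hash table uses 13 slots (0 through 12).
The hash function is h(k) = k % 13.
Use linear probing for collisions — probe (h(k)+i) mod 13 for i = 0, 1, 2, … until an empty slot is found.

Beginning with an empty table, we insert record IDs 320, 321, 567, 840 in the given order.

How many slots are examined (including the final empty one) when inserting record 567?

3

320 hashes to 8; slot 8 is free => place at 8.
321 hashes to 9; slot 9 is free => place at 9.
567 hashes to 8; 8,9 taken => place at 10.
840 hashes to 8; 8,9,10 taken => place at 11.
Table: [., ., ., ., ., ., ., ., 320, 321, 567, 840, .]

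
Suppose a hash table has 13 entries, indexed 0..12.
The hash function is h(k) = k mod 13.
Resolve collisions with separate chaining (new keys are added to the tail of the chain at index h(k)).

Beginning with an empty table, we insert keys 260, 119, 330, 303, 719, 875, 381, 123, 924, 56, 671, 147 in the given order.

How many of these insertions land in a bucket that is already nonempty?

260 -> bucket 0
119 -> bucket 2
330 -> bucket 5
303 -> bucket 4
719 -> bucket 4 (collision)
875 -> bucket 4 (collision)
381 -> bucket 4 (collision)
123 -> bucket 6
924 -> bucket 1
56 -> bucket 4 (collision)
671 -> bucket 8
147 -> bucket 4 (collision)
Final buckets:
0: 260
1: 924
2: 119
3: _
4: 303 -> 719 -> 875 -> 381 -> 56 -> 147
5: 330
6: 123
7: _
8: 671
9: _
10: _
11: _
12: _

5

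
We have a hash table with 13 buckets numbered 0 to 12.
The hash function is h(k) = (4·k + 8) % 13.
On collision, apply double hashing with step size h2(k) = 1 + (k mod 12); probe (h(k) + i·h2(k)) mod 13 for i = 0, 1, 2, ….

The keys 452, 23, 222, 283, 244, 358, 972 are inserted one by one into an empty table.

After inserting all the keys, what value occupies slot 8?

23

452: h=9 → slot 9
23: h=9, h2=12, probe 9,8 → slot 8
222: h=12 → slot 12
283: h=9, h2=8, probe 9,4 → slot 4
244: h=9, h2=5, probe 9,1 → slot 1
358: h=10 → slot 10
972: h=9, h2=1, probe 9,10,11 → slot 11
Table: [., 244, ., ., 283, ., ., ., 23, 452, 358, 972, 222]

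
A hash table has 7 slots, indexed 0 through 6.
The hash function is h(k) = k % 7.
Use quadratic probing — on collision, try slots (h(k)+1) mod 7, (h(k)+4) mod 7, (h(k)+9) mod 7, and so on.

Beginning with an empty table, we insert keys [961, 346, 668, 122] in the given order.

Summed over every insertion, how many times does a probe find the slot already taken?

961 hashes to 2; slot 2 is free => place at 2.
346 hashes to 3; slot 3 is free => place at 3.
668 hashes to 3; 3 taken => place at 4.
122 hashes to 3; 3,4 taken => place at 0.
Table: [122, -, 961, 346, 668, -, -]

3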